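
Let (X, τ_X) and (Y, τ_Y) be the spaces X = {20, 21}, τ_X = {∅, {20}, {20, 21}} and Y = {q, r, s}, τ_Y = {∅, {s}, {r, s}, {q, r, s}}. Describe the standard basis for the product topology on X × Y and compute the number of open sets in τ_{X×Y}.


Basis B = {∅ × ∅, {20} × {s}, {20} × {r, s}, {20, 21} × {s}, {20} × {q, r, s}, {20, 21} × {r, s}, {20, 21} × {q, r, s}}; |τ_{X×Y}| = 10.

Enumerate products U × V with U ∈ τ_X, V ∈ τ_Y (deduplicated):
  ∅ × ∅ = {} (∅)
  {20} × {s} = {(20,s)}
  {20} × {r, s} = {(20,r), (20,s)}
  {20, 21} × {s} = {(20,s), (21,s)}
  {20} × {q, r, s} = {(20,q), (20,r), (20,s)}
  {20, 21} × {r, s} = {(20,r), (20,s), (21,r), (21,s)}
  {20, 21} × {q, r, s} = {(20,q), (20,r), (20,s), (21,q), (21,r), (21,s)}
These 7 distinct sets form the basis B.
Close under arbitrary unions to get τ_{X×Y}; counting gives |τ_{X×Y}| = 10.


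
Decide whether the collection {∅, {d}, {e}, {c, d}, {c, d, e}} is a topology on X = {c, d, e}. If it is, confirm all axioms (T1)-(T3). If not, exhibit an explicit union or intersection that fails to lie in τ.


τ is NOT a topology on X.

Axiom (T1): ∅ ∈ τ? Yes; X ∈ τ? Yes.
Axiom (T2/T3): check pairwise unions and intersections of members of τ.
Counterexample for (T2): {d} ∪ {e} = {d, e} ∉ τ. Therefore τ is NOT a topology.


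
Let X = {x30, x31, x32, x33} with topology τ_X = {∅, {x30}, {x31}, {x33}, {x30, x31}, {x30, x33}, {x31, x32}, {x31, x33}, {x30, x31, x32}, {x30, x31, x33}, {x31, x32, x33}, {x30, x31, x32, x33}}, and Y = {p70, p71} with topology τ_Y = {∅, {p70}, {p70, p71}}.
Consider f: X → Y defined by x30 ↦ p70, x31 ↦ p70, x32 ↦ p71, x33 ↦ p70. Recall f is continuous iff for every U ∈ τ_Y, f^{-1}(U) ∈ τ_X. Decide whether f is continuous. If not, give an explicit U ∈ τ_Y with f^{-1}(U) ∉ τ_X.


f IS continuous.

Compute f^{-1}(U) for each U ∈ τ_Y:
  U = ∅: f^{-1}(U) = ∅ ∈ τ_X ✓.
  U = {p70}: f^{-1}(U) = {x30, x31, x33} ∈ τ_X ✓.
  U = {p70, p71}: f^{-1}(U) = {x30, x31, x32, x33} ∈ τ_X ✓.
Every preimage lies in τ_X, so f IS continuous.


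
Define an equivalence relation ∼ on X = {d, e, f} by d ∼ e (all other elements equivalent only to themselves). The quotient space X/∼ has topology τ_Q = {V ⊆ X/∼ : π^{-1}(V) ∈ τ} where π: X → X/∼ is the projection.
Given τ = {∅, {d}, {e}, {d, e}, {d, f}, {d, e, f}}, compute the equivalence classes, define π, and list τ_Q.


X/∼ = {[d=e], [f]}; |τ_Q| = 3.

Equivalence classes: [d=e], [f].
Quotient map π: X → X/∼ sends d ↦ [d=e], e ↦ [d=e], f ↦ [f].
For each subset V ⊆ X/∼, compute π^{-1}(V) ⊆ X and check whether π^{-1}(V) ∈ τ. V is open in τ_Q iff π^{-1}(V) ∈ τ.
  V = {}: π^{-1}(V) = ∅ ∈ τ ✓.
  V = {[d=e]}: π^{-1}(V) = {d, e} ∈ τ ✓.
  V = {[f]}: π^{-1}(V) = {f} ∉ τ ✗.
  V = {[d=e], [f]}: π^{-1}(V) = {d, e, f} ∈ τ ✓.
Open sets in the quotient: τ_Q = {{}, {[d=e]}, {[d=e], [f]}} (3 elements).


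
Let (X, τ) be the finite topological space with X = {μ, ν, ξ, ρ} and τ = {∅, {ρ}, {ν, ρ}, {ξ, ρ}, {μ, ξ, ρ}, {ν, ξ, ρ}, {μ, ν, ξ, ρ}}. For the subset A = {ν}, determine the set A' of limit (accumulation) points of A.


A' = ∅

For each x ∈ X, list the open sets U ∈ τ with x ∈ U, then check whether U ∩ (A ∖ {x}) ≠ ∅ for every such U.
  x = μ: open {μ, ξ, ρ} ∋ x has {μ, ξ, ρ} ∩ (A ∖ {μ}) = ∅, so x is NOT a limit point.
  x = ν: open {ν, ρ} ∋ x has {ν, ρ} ∩ (A ∖ {ν}) = ∅, so x is NOT a limit point.
  x = ξ: open {ξ, ρ} ∋ x has {ξ, ρ} ∩ (A ∖ {ξ}) = ∅, so x is NOT a limit point.
  x = ρ: open {ρ} ∋ x has {ρ} ∩ (A ∖ {ρ}) = ∅, so x is NOT a limit point.
Collecting: A' = ∅.


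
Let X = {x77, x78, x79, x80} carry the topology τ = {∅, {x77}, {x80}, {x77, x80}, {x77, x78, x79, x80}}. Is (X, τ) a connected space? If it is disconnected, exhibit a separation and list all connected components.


(X, τ) is connected.

Find clopen sets (U ∈ τ with X ∖ U ∈ τ):
  U = ∅, X ∖ U = {x77, x78, x79, x80} — both open, so U is clopen.
  U = {x77, x78, x79, x80}, X ∖ U = ∅ — both open, so U is clopen.
Only trivial clopens (∅ and X) exist, so (X, τ) is connected.
Compute connected components by grouping points that agree on all clopens:
  component: {x77, x78, x79, x80}


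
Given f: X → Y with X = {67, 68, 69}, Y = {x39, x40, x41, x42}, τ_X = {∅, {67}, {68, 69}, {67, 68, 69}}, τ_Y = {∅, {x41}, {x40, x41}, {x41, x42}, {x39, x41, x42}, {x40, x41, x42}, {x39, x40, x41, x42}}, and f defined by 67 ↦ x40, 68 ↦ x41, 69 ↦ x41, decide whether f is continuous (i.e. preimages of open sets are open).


f IS continuous.

Compute f^{-1}(U) for each U ∈ τ_Y:
  U = ∅: f^{-1}(U) = ∅ ∈ τ_X ✓.
  U = {x41}: f^{-1}(U) = {68, 69} ∈ τ_X ✓.
  U = {x40, x41}: f^{-1}(U) = {67, 68, 69} ∈ τ_X ✓.
  U = {x41, x42}: f^{-1}(U) = {68, 69} ∈ τ_X ✓.
  U = {x39, x41, x42}: f^{-1}(U) = {68, 69} ∈ τ_X ✓.
  U = {x40, x41, x42}: f^{-1}(U) = {67, 68, 69} ∈ τ_X ✓.
  U = {x39, x40, x41, x42}: f^{-1}(U) = {67, 68, 69} ∈ τ_X ✓.
Every preimage lies in τ_X, so f IS continuous.


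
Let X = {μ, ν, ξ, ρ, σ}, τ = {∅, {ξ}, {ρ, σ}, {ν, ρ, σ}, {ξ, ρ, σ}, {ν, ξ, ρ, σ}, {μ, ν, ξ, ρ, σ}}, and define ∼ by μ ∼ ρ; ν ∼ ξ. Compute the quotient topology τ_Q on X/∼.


X/∼ = {[μ=ρ], [ν=ξ], [σ]}; |τ_Q| = 2.

Equivalence classes: [μ=ρ], [ν=ξ], [σ].
Quotient map π: X → X/∼ sends μ ↦ [μ=ρ], ν ↦ [ν=ξ], ξ ↦ [ν=ξ], ρ ↦ [μ=ρ], σ ↦ [σ].
For each subset V ⊆ X/∼, compute π^{-1}(V) ⊆ X and check whether π^{-1}(V) ∈ τ. V is open in τ_Q iff π^{-1}(V) ∈ τ.
  V = {}: π^{-1}(V) = ∅ ∈ τ ✓.
  V = {[μ=ρ]}: π^{-1}(V) = {μ, ρ} ∉ τ ✗.
  V = {[ν=ξ]}: π^{-1}(V) = {ν, ξ} ∉ τ ✗.
  V = {[μ=ρ], [ν=ξ]}: π^{-1}(V) = {μ, ν, ξ, ρ} ∉ τ ✗.
  V = {[σ]}: π^{-1}(V) = {σ} ∉ τ ✗.
  V = {[μ=ρ], [σ]}: π^{-1}(V) = {μ, ρ, σ} ∉ τ ✗.
  V = {[ν=ξ], [σ]}: π^{-1}(V) = {ν, ξ, σ} ∉ τ ✗.
  V = {[μ=ρ], [ν=ξ], [σ]}: π^{-1}(V) = {μ, ν, ξ, ρ, σ} ∈ τ ✓.
Open sets in the quotient: τ_Q = {{}, {[μ=ρ], [ν=ξ], [σ]}} (2 elements).


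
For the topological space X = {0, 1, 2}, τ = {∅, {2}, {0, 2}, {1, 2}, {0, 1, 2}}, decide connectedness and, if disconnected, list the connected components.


(X, τ) is connected.

Find clopen sets (U ∈ τ with X ∖ U ∈ τ):
  U = ∅, X ∖ U = {0, 1, 2} — both open, so U is clopen.
  U = {0, 1, 2}, X ∖ U = ∅ — both open, so U is clopen.
Only trivial clopens (∅ and X) exist, so (X, τ) is connected.
Compute connected components by grouping points that agree on all clopens:
  component: {0, 1, 2}


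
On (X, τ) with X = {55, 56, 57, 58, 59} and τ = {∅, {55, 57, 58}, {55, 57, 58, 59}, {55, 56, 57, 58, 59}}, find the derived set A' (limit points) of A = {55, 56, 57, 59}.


A' = {55, 56, 57, 58, 59}

For each x ∈ X, list the open sets U ∈ τ with x ∈ U, then check whether U ∩ (A ∖ {x}) ≠ ∅ for every such U.
  x = 55: opens ∋ x are {55, 57, 58}, {55, 57, 58, 59}, {55, 56, 57, 58, 59}; each meets A ∖ {55}, so x IS a limit point.
  x = 56: opens ∋ x are {55, 56, 57, 58, 59}; each meets A ∖ {56}, so x IS a limit point.
  x = 57: opens ∋ x are {55, 57, 58}, {55, 57, 58, 59}, {55, 56, 57, 58, 59}; each meets A ∖ {57}, so x IS a limit point.
  x = 58: opens ∋ x are {55, 57, 58}, {55, 57, 58, 59}, {55, 56, 57, 58, 59}; each meets A ∖ {58}, so x IS a limit point.
  x = 59: opens ∋ x are {55, 57, 58, 59}, {55, 56, 57, 58, 59}; each meets A ∖ {59}, so x IS a limit point.
Collecting: A' = {55, 56, 57, 58, 59}.


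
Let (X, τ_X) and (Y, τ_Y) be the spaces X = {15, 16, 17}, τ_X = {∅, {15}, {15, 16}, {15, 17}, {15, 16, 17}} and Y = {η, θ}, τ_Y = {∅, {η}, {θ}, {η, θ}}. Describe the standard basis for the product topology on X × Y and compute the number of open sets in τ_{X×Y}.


Basis B = {∅ × ∅, {15} × {η}, {15} × {θ}, {15} × {η, θ}, {15, 16} × {η}, {15, 17} × {η}, {15, 16} × {θ}, {15, 17} × {θ}, {15, 16, 17} × {η}, {15, 16, 17} × {θ}, {15, 16} × {η, θ}, {15, 17} × {η, θ}, {15, 16, 17} × {η, θ}}; |τ_{X×Y}| = 25.

Enumerate products U × V with U ∈ τ_X, V ∈ τ_Y (deduplicated):
  ∅ × ∅ = {} (∅)
  {15} × {η} = {(15,η)}
  {15} × {θ} = {(15,θ)}
  {15} × {η, θ} = {(15,η), (15,θ)}
  {15, 16} × {η} = {(15,η), (16,η)}
  {15, 17} × {η} = {(15,η), (17,η)}
  {15, 16} × {θ} = {(15,θ), (16,θ)}
  {15, 17} × {θ} = {(15,θ), (17,θ)}
  {15, 16, 17} × {η} = {(15,η), (16,η), (17,η)}
  {15, 16, 17} × {θ} = {(15,θ), (16,θ), (17,θ)}
  {15, 16} × {η, θ} = {(15,η), (15,θ), (16,η), (16,θ)}
  {15, 17} × {η, θ} = {(15,η), (15,θ), (17,η), (17,θ)}
  {15, 16, 17} × {η, θ} = {(15,η), (15,θ), (16,η), (16,θ), (17,η), (17,θ)}
These 13 distinct sets form the basis B.
Close under arbitrary unions to get τ_{X×Y}; counting gives |τ_{X×Y}| = 25.


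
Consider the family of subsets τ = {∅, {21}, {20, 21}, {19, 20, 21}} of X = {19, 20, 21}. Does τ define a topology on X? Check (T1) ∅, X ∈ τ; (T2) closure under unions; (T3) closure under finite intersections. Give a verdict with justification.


τ IS a topology on X.

Axiom (T1): ∅ ∈ τ? Yes; X ∈ τ? Yes.
Axiom (T2/T3): check pairwise unions and intersections of members of τ.
All pairwise intersections and unions checked — each lies in τ. Therefore τ satisfies (T1), (T2), (T3): it IS a topology on X.


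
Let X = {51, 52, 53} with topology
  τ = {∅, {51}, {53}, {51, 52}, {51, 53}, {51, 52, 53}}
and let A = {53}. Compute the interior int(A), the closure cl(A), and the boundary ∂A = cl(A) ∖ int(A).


int(A) = {53}, cl(A) = {53}, ∂A = ∅.

Closed sets in (X, τ) are complements of opens:
  closed(X, τ) = {∅, {52}, {53}, {51, 52}, {52, 53}, {51, 52, 53}}.
int(A) = ⋃ {U ∈ τ : U ⊆ A}. Opens contained in A: ∅, {53}.
Taking the union of these: int(A) = {53}.
cl(A) = ⋂ {C closed : A ⊆ C}. Closed sets containing A: {53}, {52, 53}, {51, 52, 53}.
Intersecting these: cl(A) = {53}.
∂A = cl(A) ∖ int(A) = {53} ∖ {53} = ∅.


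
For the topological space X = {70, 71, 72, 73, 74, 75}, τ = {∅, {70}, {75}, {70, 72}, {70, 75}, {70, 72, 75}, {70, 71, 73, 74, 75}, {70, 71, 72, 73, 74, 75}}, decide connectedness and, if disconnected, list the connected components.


(X, τ) is connected.

Find clopen sets (U ∈ τ with X ∖ U ∈ τ):
  U = ∅, X ∖ U = {70, 71, 72, 73, 74, 75} — both open, so U is clopen.
  U = {70, 71, 72, 73, 74, 75}, X ∖ U = ∅ — both open, so U is clopen.
Only trivial clopens (∅ and X) exist, so (X, τ) is connected.
Compute connected components by grouping points that agree on all clopens:
  component: {70, 71, 72, 73, 74, 75}


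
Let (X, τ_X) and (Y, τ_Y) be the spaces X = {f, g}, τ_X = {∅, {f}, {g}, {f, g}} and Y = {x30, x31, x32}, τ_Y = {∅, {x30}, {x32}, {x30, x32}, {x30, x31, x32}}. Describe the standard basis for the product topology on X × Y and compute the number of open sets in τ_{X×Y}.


Basis B = {∅ × ∅, {f} × {x30}, {f} × {x32}, {g} × {x30}, {g} × {x32}, {f} × {x30, x32}, {f, g} × {x30}, {f, g} × {x32}, {g} × {x30, x32}, {f} × {x30, x31, x32}, {g} × {x30, x31, x32}, {f, g} × {x30, x32}, {f, g} × {x30, x31, x32}}; |τ_{X×Y}| = 25.

Enumerate products U × V with U ∈ τ_X, V ∈ τ_Y (deduplicated):
  ∅ × ∅ = {} (∅)
  {f} × {x30} = {(f,x30)}
  {f} × {x32} = {(f,x32)}
  {g} × {x30} = {(g,x30)}
  {g} × {x32} = {(g,x32)}
  {f} × {x30, x32} = {(f,x30), (f,x32)}
  {f, g} × {x30} = {(f,x30), (g,x30)}
  {f, g} × {x32} = {(f,x32), (g,x32)}
  {g} × {x30, x32} = {(g,x30), (g,x32)}
  {f} × {x30, x31, x32} = {(f,x30), (f,x31), (f,x32)}
  {g} × {x30, x31, x32} = {(g,x30), (g,x31), (g,x32)}
  {f, g} × {x30, x32} = {(f,x30), (f,x32), (g,x30), (g,x32)}
  {f, g} × {x30, x31, x32} = {(f,x30), (f,x31), (f,x32), (g,x30), (g,x31), (g,x32)}
These 13 distinct sets form the basis B.
Close under arbitrary unions to get τ_{X×Y}; counting gives |τ_{X×Y}| = 25.


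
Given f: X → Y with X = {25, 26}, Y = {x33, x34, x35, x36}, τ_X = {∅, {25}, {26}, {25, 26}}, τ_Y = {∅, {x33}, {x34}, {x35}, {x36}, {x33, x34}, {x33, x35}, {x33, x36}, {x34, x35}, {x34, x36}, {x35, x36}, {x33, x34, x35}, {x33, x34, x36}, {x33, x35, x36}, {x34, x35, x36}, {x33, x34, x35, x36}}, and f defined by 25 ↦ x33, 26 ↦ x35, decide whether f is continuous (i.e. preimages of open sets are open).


f IS continuous.

Compute f^{-1}(U) for each U ∈ τ_Y:
  U = ∅: f^{-1}(U) = ∅ ∈ τ_X ✓.
  U = {x33}: f^{-1}(U) = {25} ∈ τ_X ✓.
  U = {x34}: f^{-1}(U) = ∅ ∈ τ_X ✓.
  U = {x35}: f^{-1}(U) = {26} ∈ τ_X ✓.
  U = {x36}: f^{-1}(U) = ∅ ∈ τ_X ✓.
  U = {x33, x34}: f^{-1}(U) = {25} ∈ τ_X ✓.
  U = {x33, x35}: f^{-1}(U) = {25, 26} ∈ τ_X ✓.
  U = {x33, x36}: f^{-1}(U) = {25} ∈ τ_X ✓.
  U = {x34, x35}: f^{-1}(U) = {26} ∈ τ_X ✓.
  U = {x34, x36}: f^{-1}(U) = ∅ ∈ τ_X ✓.
  U = {x35, x36}: f^{-1}(U) = {26} ∈ τ_X ✓.
  U = {x33, x34, x35}: f^{-1}(U) = {25, 26} ∈ τ_X ✓.
  U = {x33, x34, x36}: f^{-1}(U) = {25} ∈ τ_X ✓.
  U = {x33, x35, x36}: f^{-1}(U) = {25, 26} ∈ τ_X ✓.
  U = {x34, x35, x36}: f^{-1}(U) = {26} ∈ τ_X ✓.
  U = {x33, x34, x35, x36}: f^{-1}(U) = {25, 26} ∈ τ_X ✓.
Every preimage lies in τ_X, so f IS continuous.


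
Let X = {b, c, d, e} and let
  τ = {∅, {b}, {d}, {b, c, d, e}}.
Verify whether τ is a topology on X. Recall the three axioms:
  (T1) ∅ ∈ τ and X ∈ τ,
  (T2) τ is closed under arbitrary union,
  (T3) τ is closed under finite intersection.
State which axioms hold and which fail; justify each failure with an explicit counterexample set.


τ is NOT a topology on X.

Axiom (T1): ∅ ∈ τ? Yes; X ∈ τ? Yes.
Axiom (T2/T3): check pairwise unions and intersections of members of τ.
Counterexample for (T2): {b} ∪ {d} = {b, d} ∉ τ. Therefore τ is NOT a topology.


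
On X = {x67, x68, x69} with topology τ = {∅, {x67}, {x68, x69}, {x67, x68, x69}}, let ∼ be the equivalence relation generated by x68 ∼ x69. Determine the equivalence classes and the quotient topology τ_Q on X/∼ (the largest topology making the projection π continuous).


X/∼ = {[x67], [x68=x69]}; |τ_Q| = 4.

Equivalence classes: [x67], [x68=x69].
Quotient map π: X → X/∼ sends x67 ↦ [x67], x68 ↦ [x68=x69], x69 ↦ [x68=x69].
For each subset V ⊆ X/∼, compute π^{-1}(V) ⊆ X and check whether π^{-1}(V) ∈ τ. V is open in τ_Q iff π^{-1}(V) ∈ τ.
  V = {}: π^{-1}(V) = ∅ ∈ τ ✓.
  V = {[x67]}: π^{-1}(V) = {x67} ∈ τ ✓.
  V = {[x68=x69]}: π^{-1}(V) = {x68, x69} ∈ τ ✓.
  V = {[x67], [x68=x69]}: π^{-1}(V) = {x67, x68, x69} ∈ τ ✓.
Open sets in the quotient: τ_Q = {{}, {[x67]}, {[x68=x69]}, {[x67], [x68=x69]}} (4 elements).


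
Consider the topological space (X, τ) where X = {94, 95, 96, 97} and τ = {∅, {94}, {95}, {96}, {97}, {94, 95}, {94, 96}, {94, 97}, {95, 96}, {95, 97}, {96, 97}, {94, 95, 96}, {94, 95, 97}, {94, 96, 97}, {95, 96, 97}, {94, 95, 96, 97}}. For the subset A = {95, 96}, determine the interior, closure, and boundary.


int(A) = {95, 96}, cl(A) = {95, 96}, ∂A = ∅.

Closed sets in (X, τ) are complements of opens:
  closed(X, τ) = {∅, {94}, {95}, {96}, {97}, {94, 95}, {94, 96}, {94, 97}, {95, 96}, {95, 97}, {96, 97}, {94, 95, 96}, {94, 95, 97}, {94, 96, 97}, {95, 96, 97}, {94, 95, 96, 97}}.
int(A) = ⋃ {U ∈ τ : U ⊆ A}. Opens contained in A: ∅, {95}, {96}, {95, 96}.
Taking the union of these: int(A) = {95, 96}.
cl(A) = ⋂ {C closed : A ⊆ C}. Closed sets containing A: {95, 96}, {94, 95, 96}, {95, 96, 97}, {94, 95, 96, 97}.
Intersecting these: cl(A) = {95, 96}.
∂A = cl(A) ∖ int(A) = {95, 96} ∖ {95, 96} = ∅.


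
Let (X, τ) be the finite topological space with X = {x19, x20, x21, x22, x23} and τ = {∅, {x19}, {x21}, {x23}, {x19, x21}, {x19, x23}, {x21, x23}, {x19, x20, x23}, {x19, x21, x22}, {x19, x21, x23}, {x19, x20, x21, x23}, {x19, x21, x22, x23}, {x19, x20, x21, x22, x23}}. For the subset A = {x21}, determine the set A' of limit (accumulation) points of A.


A' = {x22}

For each x ∈ X, list the open sets U ∈ τ with x ∈ U, then check whether U ∩ (A ∖ {x}) ≠ ∅ for every such U.
  x = x19: open {x19} ∋ x has {x19} ∩ (A ∖ {x19}) = ∅, so x is NOT a limit point.
  x = x20: open {x19, x20, x23} ∋ x has {x19, x20, x23} ∩ (A ∖ {x20}) = ∅, so x is NOT a limit point.
  x = x21: open {x21} ∋ x has {x21} ∩ (A ∖ {x21}) = ∅, so x is NOT a limit point.
  x = x22: opens ∋ x are {x19, x21, x22}, {x19, x21, x22, x23}, {x19, x20, x21, x22, x23}; each meets A ∖ {x22}, so x IS a limit point.
  x = x23: open {x23} ∋ x has {x23} ∩ (A ∖ {x23}) = ∅, so x is NOT a limit point.
Collecting: A' = {x22}.


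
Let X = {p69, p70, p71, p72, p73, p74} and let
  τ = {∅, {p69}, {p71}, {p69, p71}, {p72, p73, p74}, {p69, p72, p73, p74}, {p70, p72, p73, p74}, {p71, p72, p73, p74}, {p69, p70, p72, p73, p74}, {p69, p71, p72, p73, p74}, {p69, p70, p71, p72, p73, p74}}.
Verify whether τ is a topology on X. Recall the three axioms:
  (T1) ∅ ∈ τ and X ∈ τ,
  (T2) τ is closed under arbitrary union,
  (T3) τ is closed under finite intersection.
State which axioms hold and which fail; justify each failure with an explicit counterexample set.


τ is NOT a topology on X.

Axiom (T1): ∅ ∈ τ? Yes; X ∈ τ? Yes.
Axiom (T2/T3): check pairwise unions and intersections of members of τ.
Counterexample for (T2): {p71} ∪ {p70, p72, p73, p74} = {p70, p71, p72, p73, p74} ∉ τ. Therefore τ is NOT a topology.


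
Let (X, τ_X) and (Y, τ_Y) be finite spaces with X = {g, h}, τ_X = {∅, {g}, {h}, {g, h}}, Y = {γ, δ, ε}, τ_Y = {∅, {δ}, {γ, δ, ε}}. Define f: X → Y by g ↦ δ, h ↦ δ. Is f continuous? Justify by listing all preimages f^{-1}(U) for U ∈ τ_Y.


f IS continuous.

Compute f^{-1}(U) for each U ∈ τ_Y:
  U = ∅: f^{-1}(U) = ∅ ∈ τ_X ✓.
  U = {δ}: f^{-1}(U) = {g, h} ∈ τ_X ✓.
  U = {γ, δ, ε}: f^{-1}(U) = {g, h} ∈ τ_X ✓.
Every preimage lies in τ_X, so f IS continuous.


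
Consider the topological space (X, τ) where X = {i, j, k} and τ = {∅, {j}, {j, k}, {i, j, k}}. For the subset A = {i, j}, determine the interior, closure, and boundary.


int(A) = {j}, cl(A) = {i, j, k}, ∂A = {i, k}.

Closed sets in (X, τ) are complements of opens:
  closed(X, τ) = {∅, {i}, {i, k}, {i, j, k}}.
int(A) = ⋃ {U ∈ τ : U ⊆ A}. Opens contained in A: ∅, {j}.
Taking the union of these: int(A) = {j}.
cl(A) = ⋂ {C closed : A ⊆ C}. Closed sets containing A: {i, j, k}.
Intersecting these: cl(A) = {i, j, k}.
∂A = cl(A) ∖ int(A) = {i, j, k} ∖ {j} = {i, k}.


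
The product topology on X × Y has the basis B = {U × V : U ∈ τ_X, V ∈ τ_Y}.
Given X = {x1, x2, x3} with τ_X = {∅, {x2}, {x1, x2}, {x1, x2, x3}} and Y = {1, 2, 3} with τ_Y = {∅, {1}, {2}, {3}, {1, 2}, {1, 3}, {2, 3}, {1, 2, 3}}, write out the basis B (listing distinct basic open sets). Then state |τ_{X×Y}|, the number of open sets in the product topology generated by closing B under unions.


Basis B = {∅ × ∅, {x2} × {1}, {x2} × {2}, {x2} × {3}, {x1, x2} × {1}, {x1, x2} × {2}, {x1, x2} × {3}, {x2} × {1, 2}, {x2} × {1, 3}, {x2} × {2, 3}, {x1, x2, x3} × {1}, {x1, x2, x3} × {2}, {x1, x2, x3} × {3}, {x2} × {1, 2, 3}, {x1, x2} × {1, 2}, {x1, x2} × {1, 3}, {x1, x2} × {2, 3}, {x1, x2} × {1, 2, 3}, {x1, x2, x3} × {1, 2}, {x1, x2, x3} × {1, 3}, {x1, x2, x3} × {2, 3}, {x1, x2, x3} × {1, 2, 3}}; |τ_{X×Y}| = 64.

Enumerate products U × V with U ∈ τ_X, V ∈ τ_Y (deduplicated):
  ∅ × ∅ = {} (∅)
  {x2} × {1} = {(x2,1)}
  {x2} × {2} = {(x2,2)}
  {x2} × {3} = {(x2,3)}
  {x1, x2} × {1} = {(x1,1), (x2,1)}
  {x1, x2} × {2} = {(x1,2), (x2,2)}
  {x1, x2} × {3} = {(x1,3), (x2,3)}
  {x2} × {1, 2} = {(x2,1), (x2,2)}
  {x2} × {1, 3} = {(x2,1), (x2,3)}
  {x2} × {2, 3} = {(x2,2), (x2,3)}
  {x1, x2, x3} × {1} = {(x1,1), (x2,1), (x3,1)}
  {x1, x2, x3} × {2} = {(x1,2), (x2,2), (x3,2)}
  {x1, x2, x3} × {3} = {(x1,3), (x2,3), (x3,3)}
  {x2} × {1, 2, 3} = {(x2,1), (x2,2), (x2,3)}
  {x1, x2} × {1, 2} = {(x1,1), (x1,2), (x2,1), (x2,2)}
  {x1, x2} × {1, 3} = {(x1,1), (x1,3), (x2,1), (x2,3)}
  {x1, x2} × {2, 3} = {(x1,2), (x1,3), (x2,2), (x2,3)}
  {x1, x2} × {1, 2, 3} = {(x1,1), (x1,2), (x1,3), (x2,1), (x2,2), (x2,3)}
  {x1, x2, x3} × {1, 2} = {(x1,1), (x1,2), (x2,1), (x2,2), (x3,1), (x3,2)}
  {x1, x2, x3} × {1, 3} = {(x1,1), (x1,3), (x2,1), (x2,3), (x3,1), (x3,3)}
  {x1, x2, x3} × {2, 3} = {(x1,2), (x1,3), (x2,2), (x2,3), (x3,2), (x3,3)}
  {x1, x2, x3} × {1, 2, 3} = {(x1,1), (x1,2), (x1,3), (x2,1), (x2,2), (x2,3), (x3,1), (x3,2), (x3,3)}
These 22 distinct sets form the basis B.
Close under arbitrary unions to get τ_{X×Y}; counting gives |τ_{X×Y}| = 64.


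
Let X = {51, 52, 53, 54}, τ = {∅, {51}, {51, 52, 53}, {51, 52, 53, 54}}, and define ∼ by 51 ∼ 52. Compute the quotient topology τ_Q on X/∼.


X/∼ = {[51=52], [53], [54]}; |τ_Q| = 3.

Equivalence classes: [51=52], [53], [54].
Quotient map π: X → X/∼ sends 51 ↦ [51=52], 52 ↦ [51=52], 53 ↦ [53], 54 ↦ [54].
For each subset V ⊆ X/∼, compute π^{-1}(V) ⊆ X and check whether π^{-1}(V) ∈ τ. V is open in τ_Q iff π^{-1}(V) ∈ τ.
  V = {}: π^{-1}(V) = ∅ ∈ τ ✓.
  V = {[51=52]}: π^{-1}(V) = {51, 52} ∉ τ ✗.
  V = {[53]}: π^{-1}(V) = {53} ∉ τ ✗.
  V = {[51=52], [53]}: π^{-1}(V) = {51, 52, 53} ∈ τ ✓.
  V = {[54]}: π^{-1}(V) = {54} ∉ τ ✗.
  V = {[51=52], [54]}: π^{-1}(V) = {51, 52, 54} ∉ τ ✗.
  V = {[53], [54]}: π^{-1}(V) = {53, 54} ∉ τ ✗.
  V = {[51=52], [53], [54]}: π^{-1}(V) = {51, 52, 53, 54} ∈ τ ✓.
Open sets in the quotient: τ_Q = {{}, {[51=52], [53]}, {[51=52], [53], [54]}} (3 elements).


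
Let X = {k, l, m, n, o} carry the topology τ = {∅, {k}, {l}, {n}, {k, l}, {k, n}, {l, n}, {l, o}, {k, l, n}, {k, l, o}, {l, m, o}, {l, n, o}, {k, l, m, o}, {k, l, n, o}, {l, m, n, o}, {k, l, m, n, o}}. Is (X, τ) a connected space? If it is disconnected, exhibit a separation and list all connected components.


(X, τ) is disconnected; components = [{k}, {n}, {l, m, o}].

Find clopen sets (U ∈ τ with X ∖ U ∈ τ):
  U = ∅, X ∖ U = {k, l, m, n, o} — both open, so U is clopen.
  U = {k}, X ∖ U = {l, m, n, o} — both open, so U is clopen.
  U = {n}, X ∖ U = {k, l, m, o} — both open, so U is clopen.
  U = {k, n}, X ∖ U = {l, m, o} — both open, so U is clopen.
  U = {l, m, o}, X ∖ U = {k, n} — both open, so U is clopen.
  U = {k, l, m, o}, X ∖ U = {n} — both open, so U is clopen.
  U = {l, m, n, o}, X ∖ U = {k} — both open, so U is clopen.
  U = {k, l, m, n, o}, X ∖ U = ∅ — both open, so U is clopen.
Nontrivial clopen(s) exist: e.g. {k, n}. So (X, τ) is disconnected.
Compute connected components by grouping points that agree on all clopens:
  component: {k}
  component: {n}
  component: {l, m, o}


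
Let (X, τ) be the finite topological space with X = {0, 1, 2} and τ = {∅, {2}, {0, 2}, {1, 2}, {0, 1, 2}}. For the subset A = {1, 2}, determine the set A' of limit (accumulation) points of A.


A' = {0, 1}

For each x ∈ X, list the open sets U ∈ τ with x ∈ U, then check whether U ∩ (A ∖ {x}) ≠ ∅ for every such U.
  x = 0: opens ∋ x are {0, 2}, {0, 1, 2}; each meets A ∖ {0}, so x IS a limit point.
  x = 1: opens ∋ x are {1, 2}, {0, 1, 2}; each meets A ∖ {1}, so x IS a limit point.
  x = 2: open {2} ∋ x has {2} ∩ (A ∖ {2}) = ∅, so x is NOT a limit point.
Collecting: A' = {0, 1}.


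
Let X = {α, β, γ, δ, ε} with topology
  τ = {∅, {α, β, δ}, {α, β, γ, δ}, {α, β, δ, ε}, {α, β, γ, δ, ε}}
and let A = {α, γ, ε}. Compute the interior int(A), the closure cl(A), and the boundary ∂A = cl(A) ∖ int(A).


int(A) = ∅, cl(A) = {α, β, γ, δ, ε}, ∂A = {α, β, γ, δ, ε}.

Closed sets in (X, τ) are complements of opens:
  closed(X, τ) = {∅, {γ}, {ε}, {γ, ε}, {α, β, γ, δ, ε}}.
int(A) = ⋃ {U ∈ τ : U ⊆ A}. Opens contained in A: ∅.
Taking the union of these: int(A) = ∅.
cl(A) = ⋂ {C closed : A ⊆ C}. Closed sets containing A: {α, β, γ, δ, ε}.
Intersecting these: cl(A) = {α, β, γ, δ, ε}.
∂A = cl(A) ∖ int(A) = {α, β, γ, δ, ε} ∖ ∅ = {α, β, γ, δ, ε}.


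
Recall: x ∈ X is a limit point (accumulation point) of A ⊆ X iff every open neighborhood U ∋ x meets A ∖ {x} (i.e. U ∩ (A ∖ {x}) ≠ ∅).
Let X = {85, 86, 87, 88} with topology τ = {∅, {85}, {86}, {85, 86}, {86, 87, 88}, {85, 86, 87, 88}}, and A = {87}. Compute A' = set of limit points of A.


A' = {88}

For each x ∈ X, list the open sets U ∈ τ with x ∈ U, then check whether U ∩ (A ∖ {x}) ≠ ∅ for every such U.
  x = 85: open {85} ∋ x has {85} ∩ (A ∖ {85}) = ∅, so x is NOT a limit point.
  x = 86: open {86} ∋ x has {86} ∩ (A ∖ {86}) = ∅, so x is NOT a limit point.
  x = 87: open {86, 87, 88} ∋ x has {86, 87, 88} ∩ (A ∖ {87}) = ∅, so x is NOT a limit point.
  x = 88: opens ∋ x are {86, 87, 88}, {85, 86, 87, 88}; each meets A ∖ {88}, so x IS a limit point.
Collecting: A' = {88}.


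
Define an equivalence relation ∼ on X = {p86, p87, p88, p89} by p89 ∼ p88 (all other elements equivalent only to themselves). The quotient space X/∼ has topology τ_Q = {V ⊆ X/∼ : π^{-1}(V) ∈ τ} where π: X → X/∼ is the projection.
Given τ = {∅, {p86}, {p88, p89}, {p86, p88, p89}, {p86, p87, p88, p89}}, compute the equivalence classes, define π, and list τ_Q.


X/∼ = {[p86], [p87], [p88=p89]}; |τ_Q| = 5.

Equivalence classes: [p86], [p87], [p88=p89].
Quotient map π: X → X/∼ sends p86 ↦ [p86], p87 ↦ [p87], p88 ↦ [p88=p89], p89 ↦ [p88=p89].
For each subset V ⊆ X/∼, compute π^{-1}(V) ⊆ X and check whether π^{-1}(V) ∈ τ. V is open in τ_Q iff π^{-1}(V) ∈ τ.
  V = {}: π^{-1}(V) = ∅ ∈ τ ✓.
  V = {[p86]}: π^{-1}(V) = {p86} ∈ τ ✓.
  V = {[p87]}: π^{-1}(V) = {p87} ∉ τ ✗.
  V = {[p86], [p87]}: π^{-1}(V) = {p86, p87} ∉ τ ✗.
  V = {[p88=p89]}: π^{-1}(V) = {p88, p89} ∈ τ ✓.
  V = {[p86], [p88=p89]}: π^{-1}(V) = {p86, p88, p89} ∈ τ ✓.
  V = {[p87], [p88=p89]}: π^{-1}(V) = {p87, p88, p89} ∉ τ ✗.
  V = {[p86], [p87], [p88=p89]}: π^{-1}(V) = {p86, p87, p88, p89} ∈ τ ✓.
Open sets in the quotient: τ_Q = {{}, {[p86]}, {[p88=p89]}, {[p86], [p88=p89]}, {[p86], [p87], [p88=p89]}} (5 elements).


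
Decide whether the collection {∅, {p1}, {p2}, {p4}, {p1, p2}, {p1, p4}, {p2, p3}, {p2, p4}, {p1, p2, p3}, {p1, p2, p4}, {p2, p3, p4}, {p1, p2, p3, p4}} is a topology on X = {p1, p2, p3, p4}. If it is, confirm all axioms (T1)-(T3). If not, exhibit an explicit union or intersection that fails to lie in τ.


τ IS a topology on X.

Axiom (T1): ∅ ∈ τ? Yes; X ∈ τ? Yes.
Axiom (T2/T3): check pairwise unions and intersections of members of τ.
All pairwise intersections and unions checked — each lies in τ. Therefore τ satisfies (T1), (T2), (T3): it IS a topology on X.


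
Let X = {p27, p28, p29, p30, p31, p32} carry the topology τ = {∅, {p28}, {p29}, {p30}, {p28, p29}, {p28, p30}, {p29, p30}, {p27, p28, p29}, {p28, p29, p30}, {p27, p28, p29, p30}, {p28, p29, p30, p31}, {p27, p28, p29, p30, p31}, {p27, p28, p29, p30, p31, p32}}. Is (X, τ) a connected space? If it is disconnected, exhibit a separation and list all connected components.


(X, τ) is connected.

Find clopen sets (U ∈ τ with X ∖ U ∈ τ):
  U = ∅, X ∖ U = {p27, p28, p29, p30, p31, p32} — both open, so U is clopen.
  U = {p27, p28, p29, p30, p31, p32}, X ∖ U = ∅ — both open, so U is clopen.
Only trivial clopens (∅ and X) exist, so (X, τ) is connected.
Compute connected components by grouping points that agree on all clopens:
  component: {p27, p28, p29, p30, p31, p32}


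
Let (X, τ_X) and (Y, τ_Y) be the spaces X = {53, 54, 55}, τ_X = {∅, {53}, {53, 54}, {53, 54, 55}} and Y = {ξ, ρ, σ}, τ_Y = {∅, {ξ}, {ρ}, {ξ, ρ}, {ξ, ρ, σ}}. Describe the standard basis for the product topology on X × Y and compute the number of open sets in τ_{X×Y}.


Basis B = {∅ × ∅, {53} × {ξ}, {53} × {ρ}, {53} × {ξ, ρ}, {53, 54} × {ξ}, {53, 54} × {ρ}, {53} × {ξ, ρ, σ}, {53, 54, 55} × {ξ}, {53, 54, 55} × {ρ}, {53, 54} × {ξ, ρ}, {53, 54} × {ξ, ρ, σ}, {53, 54, 55} × {ξ, ρ}, {53, 54, 55} × {ξ, ρ, σ}}; |τ_{X×Y}| = 30.

Enumerate products U × V with U ∈ τ_X, V ∈ τ_Y (deduplicated):
  ∅ × ∅ = {} (∅)
  {53} × {ξ} = {(53,ξ)}
  {53} × {ρ} = {(53,ρ)}
  {53} × {ξ, ρ} = {(53,ξ), (53,ρ)}
  {53, 54} × {ξ} = {(53,ξ), (54,ξ)}
  {53, 54} × {ρ} = {(53,ρ), (54,ρ)}
  {53} × {ξ, ρ, σ} = {(53,ξ), (53,ρ), (53,σ)}
  {53, 54, 55} × {ξ} = {(53,ξ), (54,ξ), (55,ξ)}
  {53, 54, 55} × {ρ} = {(53,ρ), (54,ρ), (55,ρ)}
  {53, 54} × {ξ, ρ} = {(53,ξ), (53,ρ), (54,ξ), (54,ρ)}
  {53, 54} × {ξ, ρ, σ} = {(53,ξ), (53,ρ), (53,σ), (54,ξ), (54,ρ), (54,σ)}
  {53, 54, 55} × {ξ, ρ} = {(53,ξ), (53,ρ), (54,ξ), (54,ρ), (55,ξ), (55,ρ)}
  {53, 54, 55} × {ξ, ρ, σ} = {(53,ξ), (53,ρ), (53,σ), (54,ξ), (54,ρ), (54,σ), (55,ξ), (55,ρ), (55,σ)}
These 13 distinct sets form the basis B.
Close under arbitrary unions to get τ_{X×Y}; counting gives |τ_{X×Y}| = 30.


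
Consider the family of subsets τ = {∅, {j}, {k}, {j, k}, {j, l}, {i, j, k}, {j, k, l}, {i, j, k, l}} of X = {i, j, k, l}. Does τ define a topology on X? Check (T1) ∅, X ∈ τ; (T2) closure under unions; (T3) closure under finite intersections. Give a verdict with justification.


τ IS a topology on X.

Axiom (T1): ∅ ∈ τ? Yes; X ∈ τ? Yes.
Axiom (T2/T3): check pairwise unions and intersections of members of τ.
All pairwise intersections and unions checked — each lies in τ. Therefore τ satisfies (T1), (T2), (T3): it IS a topology on X.


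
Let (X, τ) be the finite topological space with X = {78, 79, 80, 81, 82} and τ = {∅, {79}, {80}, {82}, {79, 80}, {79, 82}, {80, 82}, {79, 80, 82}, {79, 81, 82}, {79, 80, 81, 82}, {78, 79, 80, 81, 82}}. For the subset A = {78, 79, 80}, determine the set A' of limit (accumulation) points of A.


A' = {78, 81}

For each x ∈ X, list the open sets U ∈ τ with x ∈ U, then check whether U ∩ (A ∖ {x}) ≠ ∅ for every such U.
  x = 78: opens ∋ x are {78, 79, 80, 81, 82}; each meets A ∖ {78}, so x IS a limit point.
  x = 79: open {79} ∋ x has {79} ∩ (A ∖ {79}) = ∅, so x is NOT a limit point.
  x = 80: open {80} ∋ x has {80} ∩ (A ∖ {80}) = ∅, so x is NOT a limit point.
  x = 81: opens ∋ x are {79, 81, 82}, {79, 80, 81, 82}, {78, 79, 80, 81, 82}; each meets A ∖ {81}, so x IS a limit point.
  x = 82: open {82} ∋ x has {82} ∩ (A ∖ {82}) = ∅, so x is NOT a limit point.
Collecting: A' = {78, 81}.


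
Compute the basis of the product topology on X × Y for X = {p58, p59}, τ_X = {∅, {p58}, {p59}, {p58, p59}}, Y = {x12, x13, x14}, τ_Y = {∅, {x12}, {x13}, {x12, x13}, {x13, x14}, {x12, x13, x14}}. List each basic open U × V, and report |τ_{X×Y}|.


Basis B = {∅ × ∅, {p58} × {x12}, {p58} × {x13}, {p59} × {x12}, {p59} × {x13}, {p58} × {x12, x13}, {p58, p59} × {x12}, {p58} × {x13, x14}, {p58, p59} × {x13}, {p59} × {x12, x13}, {p59} × {x13, x14}, {p58} × {x12, x13, x14}, {p59} × {x12, x13, x14}, {p58, p59} × {x12, x13}, {p58, p59} × {x13, x14}, {p58, p59} × {x12, x13, x14}}; |τ_{X×Y}| = 36.

Enumerate products U × V with U ∈ τ_X, V ∈ τ_Y (deduplicated):
  ∅ × ∅ = {} (∅)
  {p58} × {x12} = {(p58,x12)}
  {p58} × {x13} = {(p58,x13)}
  {p59} × {x12} = {(p59,x12)}
  {p59} × {x13} = {(p59,x13)}
  {p58} × {x12, x13} = {(p58,x12), (p58,x13)}
  {p58, p59} × {x12} = {(p58,x12), (p59,x12)}
  {p58} × {x13, x14} = {(p58,x13), (p58,x14)}
  {p58, p59} × {x13} = {(p58,x13), (p59,x13)}
  {p59} × {x12, x13} = {(p59,x12), (p59,x13)}
  {p59} × {x13, x14} = {(p59,x13), (p59,x14)}
  {p58} × {x12, x13, x14} = {(p58,x12), (p58,x13), (p58,x14)}
  {p59} × {x12, x13, x14} = {(p59,x12), (p59,x13), (p59,x14)}
  {p58, p59} × {x12, x13} = {(p58,x12), (p58,x13), (p59,x12), (p59,x13)}
  {p58, p59} × {x13, x14} = {(p58,x13), (p58,x14), (p59,x13), (p59,x14)}
  {p58, p59} × {x12, x13, x14} = {(p58,x12), (p58,x13), (p58,x14), (p59,x12), (p59,x13), (p59,x14)}
These 16 distinct sets form the basis B.
Close under arbitrary unions to get τ_{X×Y}; counting gives |τ_{X×Y}| = 36.


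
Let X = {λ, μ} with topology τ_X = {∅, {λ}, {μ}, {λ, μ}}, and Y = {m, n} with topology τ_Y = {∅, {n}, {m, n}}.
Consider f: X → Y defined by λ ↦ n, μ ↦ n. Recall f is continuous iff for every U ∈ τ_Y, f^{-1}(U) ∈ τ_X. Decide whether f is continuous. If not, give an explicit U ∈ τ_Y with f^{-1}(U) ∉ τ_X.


f IS continuous.

Compute f^{-1}(U) for each U ∈ τ_Y:
  U = ∅: f^{-1}(U) = ∅ ∈ τ_X ✓.
  U = {n}: f^{-1}(U) = {λ, μ} ∈ τ_X ✓.
  U = {m, n}: f^{-1}(U) = {λ, μ} ∈ τ_X ✓.
Every preimage lies in τ_X, so f IS continuous.


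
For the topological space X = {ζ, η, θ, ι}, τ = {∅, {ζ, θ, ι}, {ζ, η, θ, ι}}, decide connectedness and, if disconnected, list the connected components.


(X, τ) is connected.

Find clopen sets (U ∈ τ with X ∖ U ∈ τ):
  U = ∅, X ∖ U = {ζ, η, θ, ι} — both open, so U is clopen.
  U = {ζ, η, θ, ι}, X ∖ U = ∅ — both open, so U is clopen.
Only trivial clopens (∅ and X) exist, so (X, τ) is connected.
Compute connected components by grouping points that agree on all clopens:
  component: {ζ, η, θ, ι}


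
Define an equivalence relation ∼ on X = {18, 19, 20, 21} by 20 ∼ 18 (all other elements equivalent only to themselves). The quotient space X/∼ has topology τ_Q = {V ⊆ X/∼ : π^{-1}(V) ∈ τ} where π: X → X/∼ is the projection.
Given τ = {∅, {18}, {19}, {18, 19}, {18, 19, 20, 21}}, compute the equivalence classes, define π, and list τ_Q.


X/∼ = {[18=20], [19], [21]}; |τ_Q| = 3.

Equivalence classes: [18=20], [19], [21].
Quotient map π: X → X/∼ sends 18 ↦ [18=20], 19 ↦ [19], 20 ↦ [18=20], 21 ↦ [21].
For each subset V ⊆ X/∼, compute π^{-1}(V) ⊆ X and check whether π^{-1}(V) ∈ τ. V is open in τ_Q iff π^{-1}(V) ∈ τ.
  V = {}: π^{-1}(V) = ∅ ∈ τ ✓.
  V = {[18=20]}: π^{-1}(V) = {18, 20} ∉ τ ✗.
  V = {[19]}: π^{-1}(V) = {19} ∈ τ ✓.
  V = {[18=20], [19]}: π^{-1}(V) = {18, 19, 20} ∉ τ ✗.
  V = {[21]}: π^{-1}(V) = {21} ∉ τ ✗.
  V = {[18=20], [21]}: π^{-1}(V) = {18, 20, 21} ∉ τ ✗.
  V = {[19], [21]}: π^{-1}(V) = {19, 21} ∉ τ ✗.
  V = {[18=20], [19], [21]}: π^{-1}(V) = {18, 19, 20, 21} ∈ τ ✓.
Open sets in the quotient: τ_Q = {{}, {[19]}, {[18=20], [19], [21]}} (3 elements).


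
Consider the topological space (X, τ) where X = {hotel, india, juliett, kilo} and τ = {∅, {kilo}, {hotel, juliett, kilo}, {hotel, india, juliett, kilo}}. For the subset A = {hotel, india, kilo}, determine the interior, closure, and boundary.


int(A) = {kilo}, cl(A) = {hotel, india, juliett, kilo}, ∂A = {hotel, india, juliett}.

Closed sets in (X, τ) are complements of opens:
  closed(X, τ) = {∅, {india}, {hotel, india, juliett}, {hotel, india, juliett, kilo}}.
int(A) = ⋃ {U ∈ τ : U ⊆ A}. Opens contained in A: ∅, {kilo}.
Taking the union of these: int(A) = {kilo}.
cl(A) = ⋂ {C closed : A ⊆ C}. Closed sets containing A: {hotel, india, juliett, kilo}.
Intersecting these: cl(A) = {hotel, india, juliett, kilo}.
∂A = cl(A) ∖ int(A) = {hotel, india, juliett, kilo} ∖ {kilo} = {hotel, india, juliett}.


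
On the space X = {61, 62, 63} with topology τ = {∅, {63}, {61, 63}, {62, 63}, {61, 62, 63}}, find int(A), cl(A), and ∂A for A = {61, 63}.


int(A) = {61, 63}, cl(A) = {61, 62, 63}, ∂A = {62}.

Closed sets in (X, τ) are complements of opens:
  closed(X, τ) = {∅, {61}, {62}, {61, 62}, {61, 62, 63}}.
int(A) = ⋃ {U ∈ τ : U ⊆ A}. Opens contained in A: ∅, {63}, {61, 63}.
Taking the union of these: int(A) = {61, 63}.
cl(A) = ⋂ {C closed : A ⊆ C}. Closed sets containing A: {61, 62, 63}.
Intersecting these: cl(A) = {61, 62, 63}.
∂A = cl(A) ∖ int(A) = {61, 62, 63} ∖ {61, 63} = {62}.


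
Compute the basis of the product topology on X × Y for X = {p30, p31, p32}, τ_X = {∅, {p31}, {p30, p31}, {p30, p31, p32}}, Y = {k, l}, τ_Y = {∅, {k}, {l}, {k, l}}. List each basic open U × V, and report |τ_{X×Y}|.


Basis B = {∅ × ∅, {p31} × {k}, {p31} × {l}, {p30, p31} × {k}, {p30, p31} × {l}, {p31} × {k, l}, {p30, p31, p32} × {k}, {p30, p31, p32} × {l}, {p30, p31} × {k, l}, {p30, p31, p32} × {k, l}}; |τ_{X×Y}| = 16.

Enumerate products U × V with U ∈ τ_X, V ∈ τ_Y (deduplicated):
  ∅ × ∅ = {} (∅)
  {p31} × {k} = {(p31,k)}
  {p31} × {l} = {(p31,l)}
  {p30, p31} × {k} = {(p30,k), (p31,k)}
  {p30, p31} × {l} = {(p30,l), (p31,l)}
  {p31} × {k, l} = {(p31,k), (p31,l)}
  {p30, p31, p32} × {k} = {(p30,k), (p31,k), (p32,k)}
  {p30, p31, p32} × {l} = {(p30,l), (p31,l), (p32,l)}
  {p30, p31} × {k, l} = {(p30,k), (p30,l), (p31,k), (p31,l)}
  {p30, p31, p32} × {k, l} = {(p30,k), (p30,l), (p31,k), (p31,l), (p32,k), (p32,l)}
These 10 distinct sets form the basis B.
Close under arbitrary unions to get τ_{X×Y}; counting gives |τ_{X×Y}| = 16.


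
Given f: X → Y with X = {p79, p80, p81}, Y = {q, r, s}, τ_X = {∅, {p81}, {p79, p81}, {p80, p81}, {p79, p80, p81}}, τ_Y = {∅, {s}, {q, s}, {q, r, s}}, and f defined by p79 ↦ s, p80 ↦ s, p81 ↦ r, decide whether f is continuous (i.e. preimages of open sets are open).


f is NOT continuous.

Compute f^{-1}(U) for each U ∈ τ_Y:
  U = ∅: f^{-1}(U) = ∅ ∈ τ_X ✓.
  U = {s}: f^{-1}(U) = {p79, p80} ∉ τ_X ✗.
  U = {q, s}: f^{-1}(U) = {p79, p80} ∉ τ_X ✗.
  U = {q, r, s}: f^{-1}(U) = {p79, p80, p81} ∈ τ_X ✓.
Found U = {s} with f^{-1}(U) = {p79, p80} not in τ_X. Therefore f is NOT continuous.


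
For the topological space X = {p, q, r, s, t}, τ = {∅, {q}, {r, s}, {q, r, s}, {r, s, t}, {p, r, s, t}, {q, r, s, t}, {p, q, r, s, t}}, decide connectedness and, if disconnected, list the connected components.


(X, τ) is disconnected; components = [{q}, {p, r, s, t}].

Find clopen sets (U ∈ τ with X ∖ U ∈ τ):
  U = ∅, X ∖ U = {p, q, r, s, t} — both open, so U is clopen.
  U = {q}, X ∖ U = {p, r, s, t} — both open, so U is clopen.
  U = {p, r, s, t}, X ∖ U = {q} — both open, so U is clopen.
  U = {p, q, r, s, t}, X ∖ U = ∅ — both open, so U is clopen.
Nontrivial clopen(s) exist: e.g. {q}. So (X, τ) is disconnected.
Compute connected components by grouping points that agree on all clopens:
  component: {q}
  component: {p, r, s, t}


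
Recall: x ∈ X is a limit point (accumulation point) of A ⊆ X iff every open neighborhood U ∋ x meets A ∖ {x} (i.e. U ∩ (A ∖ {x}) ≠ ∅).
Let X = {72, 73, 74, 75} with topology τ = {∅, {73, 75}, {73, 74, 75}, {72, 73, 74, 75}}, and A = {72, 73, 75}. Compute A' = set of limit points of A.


A' = {72, 73, 74, 75}

For each x ∈ X, list the open sets U ∈ τ with x ∈ U, then check whether U ∩ (A ∖ {x}) ≠ ∅ for every such U.
  x = 72: opens ∋ x are {72, 73, 74, 75}; each meets A ∖ {72}, so x IS a limit point.
  x = 73: opens ∋ x are {73, 75}, {73, 74, 75}, {72, 73, 74, 75}; each meets A ∖ {73}, so x IS a limit point.
  x = 74: opens ∋ x are {73, 74, 75}, {72, 73, 74, 75}; each meets A ∖ {74}, so x IS a limit point.
  x = 75: opens ∋ x are {73, 75}, {73, 74, 75}, {72, 73, 74, 75}; each meets A ∖ {75}, so x IS a limit point.
Collecting: A' = {72, 73, 74, 75}.


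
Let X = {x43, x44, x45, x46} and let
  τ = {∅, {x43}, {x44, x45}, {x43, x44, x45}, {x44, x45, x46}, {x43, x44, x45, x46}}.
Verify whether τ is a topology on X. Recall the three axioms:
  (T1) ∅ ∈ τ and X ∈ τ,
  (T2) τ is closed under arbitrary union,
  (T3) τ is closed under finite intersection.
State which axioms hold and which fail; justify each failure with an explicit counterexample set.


τ IS a topology on X.

Axiom (T1): ∅ ∈ τ? Yes; X ∈ τ? Yes.
Axiom (T2/T3): check pairwise unions and intersections of members of τ.
All pairwise intersections and unions checked — each lies in τ. Therefore τ satisfies (T1), (T2), (T3): it IS a topology on X.
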